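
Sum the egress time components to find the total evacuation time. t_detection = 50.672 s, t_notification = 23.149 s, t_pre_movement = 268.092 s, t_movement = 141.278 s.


Total = 50.672 + 23.149 + 268.092 + 141.278 = 483.191 s

483.191 s


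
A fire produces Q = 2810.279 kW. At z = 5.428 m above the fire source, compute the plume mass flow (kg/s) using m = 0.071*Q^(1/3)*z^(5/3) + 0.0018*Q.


Q^(1/3) = 14.112
z^(5/3) = 16.765
First term = 0.071 * 14.112 * 16.765 = 16.797
Second term = 0.0018 * 2810.279 = 5.0585
m = 21.856 kg/s

21.856 kg/s


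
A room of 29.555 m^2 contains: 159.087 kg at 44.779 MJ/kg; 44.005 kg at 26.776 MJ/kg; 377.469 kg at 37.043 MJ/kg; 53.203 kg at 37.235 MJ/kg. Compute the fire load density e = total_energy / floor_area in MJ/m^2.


Total energy = 159.087*44.779 + 44.005*26.776 + 377.469*37.043 + 53.203*37.235
= 7123.757 + 1178.278 + 13982.58 + 1981.014
= 24265.63 MJ
e = 24265.63 / 29.555 = 821.03 MJ/m^2

821.03 MJ/m^2


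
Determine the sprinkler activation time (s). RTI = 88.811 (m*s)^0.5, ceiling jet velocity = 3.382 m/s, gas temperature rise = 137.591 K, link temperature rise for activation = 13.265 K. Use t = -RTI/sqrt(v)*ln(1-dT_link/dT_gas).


dT_link/dT_gas = 0.096409
ln(1 - 0.096409) = -0.10138
t = -88.811 / sqrt(3.382) * -0.10138 = 4.8958 s

4.8958 s


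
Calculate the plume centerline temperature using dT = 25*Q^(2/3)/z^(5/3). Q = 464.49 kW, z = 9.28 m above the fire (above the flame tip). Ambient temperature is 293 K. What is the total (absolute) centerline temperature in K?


Q^(2/3) = 59.977
z^(5/3) = 40.981
dT = 25 * 59.977 / 40.981 = 36.588 K
T = 293 + 36.588 = 329.59 K

329.59 K


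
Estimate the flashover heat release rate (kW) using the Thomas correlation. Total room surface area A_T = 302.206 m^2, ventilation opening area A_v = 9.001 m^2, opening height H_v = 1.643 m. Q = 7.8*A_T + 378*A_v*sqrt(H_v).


7.8*A_T = 2357.2
sqrt(H_v) = 1.2818
378*A_v*sqrt(H_v) = 4361.2
Q = 2357.2 + 4361.2 = 6718.4 kW

6718.4 kW


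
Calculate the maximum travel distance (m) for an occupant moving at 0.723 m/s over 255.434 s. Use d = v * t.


d = 0.723 * 255.434 = 184.68 m

184.68 m


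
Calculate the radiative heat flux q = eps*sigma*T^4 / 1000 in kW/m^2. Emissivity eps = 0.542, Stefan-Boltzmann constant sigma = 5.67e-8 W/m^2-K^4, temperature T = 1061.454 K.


T^4 = 1.2694e+12
q = 0.542 * 5.67e-8 * 1.2694e+12 / 1000 = 39.011 kW/m^2

39.011 kW/m^2


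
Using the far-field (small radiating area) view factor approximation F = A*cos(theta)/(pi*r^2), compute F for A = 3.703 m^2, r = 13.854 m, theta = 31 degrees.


cos(31 deg) = 0.85717
pi*r^2 = 602.98
F = 3.703 * 0.85717 / 602.98 = 0.0052640

0.0052640


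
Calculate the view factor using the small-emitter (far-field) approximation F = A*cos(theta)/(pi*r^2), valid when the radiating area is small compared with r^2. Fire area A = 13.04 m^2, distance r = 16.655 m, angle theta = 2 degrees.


cos(2 deg) = 0.99939
pi*r^2 = 871.44
F = 13.04 * 0.99939 / 871.44 = 0.014955

0.014955


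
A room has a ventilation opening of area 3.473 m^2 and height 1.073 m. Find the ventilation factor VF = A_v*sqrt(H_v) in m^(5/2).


sqrt(H_v) = 1.0359
VF = 3.473 * 1.0359 = 3.5975 m^(5/2)

3.5975 m^(5/2)


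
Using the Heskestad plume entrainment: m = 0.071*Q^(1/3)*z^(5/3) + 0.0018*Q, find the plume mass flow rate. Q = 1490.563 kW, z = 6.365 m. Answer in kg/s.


Q^(1/3) = 11.423
z^(5/3) = 21.861
First term = 0.071 * 11.423 * 21.861 = 17.730
Second term = 0.0018 * 1490.563 = 2.6830
m = 20.413 kg/s

20.413 kg/s


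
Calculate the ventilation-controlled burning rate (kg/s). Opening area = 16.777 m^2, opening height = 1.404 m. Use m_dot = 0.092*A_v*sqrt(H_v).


sqrt(H_v) = 1.1849
m_dot = 0.092 * 16.777 * 1.1849 = 1.8289 kg/s

1.8289 kg/s


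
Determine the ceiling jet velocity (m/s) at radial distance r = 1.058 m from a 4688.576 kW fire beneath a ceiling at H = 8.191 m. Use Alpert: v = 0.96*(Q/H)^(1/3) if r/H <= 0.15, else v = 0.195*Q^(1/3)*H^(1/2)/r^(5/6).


r/H = 1.058 / 8.191 = 0.12917
r/H <= 0.15, so v = 0.96*(Q/H)^(1/3)
Q/H = 572.41
(Q/H)^(1/3) = 8.3030
v = 0.96 * 8.3030 = 7.9709 m/s

7.9709 m/s


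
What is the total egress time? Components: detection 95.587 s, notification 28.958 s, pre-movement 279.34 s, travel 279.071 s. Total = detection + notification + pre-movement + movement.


Total = 95.587 + 28.958 + 279.34 + 279.071 = 682.956 s

682.956 s


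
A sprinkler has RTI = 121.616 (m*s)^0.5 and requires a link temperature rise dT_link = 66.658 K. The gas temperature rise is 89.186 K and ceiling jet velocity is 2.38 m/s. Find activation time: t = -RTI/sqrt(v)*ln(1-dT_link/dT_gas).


dT_link/dT_gas = 0.74740
ln(1 - 0.74740) = -1.3760
t = -121.616 / sqrt(2.38) * -1.3760 = 108.47 s

108.47 s


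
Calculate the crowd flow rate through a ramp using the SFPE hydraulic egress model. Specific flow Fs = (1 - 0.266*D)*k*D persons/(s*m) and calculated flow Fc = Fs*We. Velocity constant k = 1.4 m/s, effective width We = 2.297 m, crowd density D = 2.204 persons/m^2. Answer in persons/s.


1 - 0.266*D = 1 - 0.266*2.204 = 0.41374
Fs = 0.41374 * 1.4 * 2.204 = 1.2766 persons/(s*m)
Fc = 1.2766 * 2.297 = 2.9324 persons/s

2.9324 persons/s


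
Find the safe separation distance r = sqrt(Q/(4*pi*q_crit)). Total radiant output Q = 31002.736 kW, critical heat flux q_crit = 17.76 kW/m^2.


4*pi*q_crit = 223.18
Q/(4*pi*q_crit) = 138.91
r = sqrt(138.91) = 11.786 m

11.786 m


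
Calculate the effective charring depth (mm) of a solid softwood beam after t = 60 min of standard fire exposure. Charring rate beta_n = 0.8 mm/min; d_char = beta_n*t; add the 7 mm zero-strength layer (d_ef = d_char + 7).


d_char = 0.8 * 60 = 48 mm
d_ef = 48 + 1.0*7 = 55 mm

55 mm


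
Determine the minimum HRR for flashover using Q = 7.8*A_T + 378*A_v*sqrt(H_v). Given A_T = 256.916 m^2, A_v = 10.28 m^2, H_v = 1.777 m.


7.8*A_T = 2003.9
sqrt(H_v) = 1.3330
378*A_v*sqrt(H_v) = 5180.0
Q = 2003.9 + 5180.0 = 7183.9 kW

7183.9 kW


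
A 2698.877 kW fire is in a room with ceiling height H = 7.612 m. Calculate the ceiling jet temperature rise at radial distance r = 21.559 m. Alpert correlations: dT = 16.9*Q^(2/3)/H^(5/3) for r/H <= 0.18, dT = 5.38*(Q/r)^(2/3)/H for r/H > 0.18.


r/H = 21.559 / 7.612 = 2.8322
r/H > 0.18, so dT = 5.38*(Q/r)^(2/3)/H
Q/r = 125.19
(Q/r)^(2/3) = 25.025
dT = 5.38 * 25.025 / 7.612 = 17.687 K

17.687 K


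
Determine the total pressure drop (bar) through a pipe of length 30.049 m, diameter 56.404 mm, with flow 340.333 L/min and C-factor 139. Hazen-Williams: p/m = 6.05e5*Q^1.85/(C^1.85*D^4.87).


Q^1.85 = 48308
C^1.85 = 9216.7
D^4.87 = 3.3797e+08
p/m = 0.0093826 bar/m
p_total = 0.0093826 * 30.049 = 0.28194 bar

0.28194 bar


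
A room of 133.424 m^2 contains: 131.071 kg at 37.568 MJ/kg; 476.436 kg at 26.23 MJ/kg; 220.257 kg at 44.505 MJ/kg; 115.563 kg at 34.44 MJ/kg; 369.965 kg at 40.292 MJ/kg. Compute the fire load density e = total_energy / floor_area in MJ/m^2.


Total energy = 131.071*37.568 + 476.436*26.23 + 220.257*44.505 + 115.563*34.44 + 369.965*40.292
= 4924.075 + 12496.92 + 9802.538 + 3979.990 + 14906.63
= 46110.15 MJ
e = 46110.15 / 133.424 = 345.59 MJ/m^2

345.59 MJ/m^2


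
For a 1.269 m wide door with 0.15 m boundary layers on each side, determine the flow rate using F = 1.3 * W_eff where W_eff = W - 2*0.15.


W_eff = 1.269 - 0.30 = 0.969 m
F = 1.3 * 0.969 = 1.2597 persons/s

1.2597 persons/s


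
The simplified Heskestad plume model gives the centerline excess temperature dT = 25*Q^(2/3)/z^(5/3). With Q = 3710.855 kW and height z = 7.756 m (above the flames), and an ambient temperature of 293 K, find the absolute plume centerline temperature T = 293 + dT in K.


Q^(2/3) = 239.69
z^(5/3) = 30.390
dT = 25 * 239.69 / 30.390 = 197.18 K
T = 293 + 197.18 = 490.18 K

490.18 K


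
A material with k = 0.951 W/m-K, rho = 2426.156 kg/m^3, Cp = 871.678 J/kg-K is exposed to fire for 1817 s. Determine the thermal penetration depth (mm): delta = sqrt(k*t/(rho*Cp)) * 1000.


alpha = 0.951 / (2426.156 * 871.678) = 4.4968e-07 m^2/s
alpha * t = 0.00081707
delta = sqrt(0.00081707) * 1000 = 28.584 mm

28.584 mm


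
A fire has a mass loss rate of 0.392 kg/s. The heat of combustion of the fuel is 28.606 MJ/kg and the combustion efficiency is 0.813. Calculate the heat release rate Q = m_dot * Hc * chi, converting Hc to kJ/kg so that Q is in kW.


Hc = 28.606 MJ/kg = 28.606 * 1000 kJ/kg = 28606 kJ/kg
Q = 0.392 kg/s * 28606 kJ/kg * 0.813 = 9116.6 kW

9116.6 kW


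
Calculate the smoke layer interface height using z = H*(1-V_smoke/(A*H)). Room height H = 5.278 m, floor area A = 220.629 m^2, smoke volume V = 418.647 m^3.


V/(A*H) = 0.35951
1 - 0.35951 = 0.64049
z = 5.278 * 0.64049 = 3.3805 m

3.3805 m


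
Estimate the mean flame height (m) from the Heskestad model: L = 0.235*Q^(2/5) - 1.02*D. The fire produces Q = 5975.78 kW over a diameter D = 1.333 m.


Q^(2/5) = 32.401
0.235 * Q^(2/5) = 7.6142
1.02 * D = 1.3597
L = 6.2546 m

6.2546 m


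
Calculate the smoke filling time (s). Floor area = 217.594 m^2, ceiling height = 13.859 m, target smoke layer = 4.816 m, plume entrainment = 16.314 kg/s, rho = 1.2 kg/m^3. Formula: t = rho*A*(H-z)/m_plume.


H - z = 9.043 m
t = 1.2 * 217.594 * 9.043 / 16.314 = 144.74 s

144.74 s


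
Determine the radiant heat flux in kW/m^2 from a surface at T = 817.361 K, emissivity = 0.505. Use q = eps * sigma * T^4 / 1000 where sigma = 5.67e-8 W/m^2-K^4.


T^4 = 4.4633e+11
q = 0.505 * 5.67e-8 * 4.4633e+11 / 1000 = 12.780 kW/m^2

12.780 kW/m^2


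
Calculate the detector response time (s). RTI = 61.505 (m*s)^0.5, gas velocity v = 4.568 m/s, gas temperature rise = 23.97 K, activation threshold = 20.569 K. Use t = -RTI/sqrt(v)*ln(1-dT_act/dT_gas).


dT_act/dT_gas = 0.85811
ln(1 - 0.85811) = -1.9527
t = -61.505 / sqrt(4.568) * -1.9527 = 56.194 s

56.194 s


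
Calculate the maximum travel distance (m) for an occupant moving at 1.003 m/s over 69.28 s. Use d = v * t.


d = 1.003 * 69.28 = 69.488 m

69.488 m


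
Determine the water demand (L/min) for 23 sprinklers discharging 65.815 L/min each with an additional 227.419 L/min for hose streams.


Sprinkler demand = 23 * 65.815 = 1513.745 L/min
Total = 1513.745 + 227.419 = 1741.164 L/min

1741.164 L/min


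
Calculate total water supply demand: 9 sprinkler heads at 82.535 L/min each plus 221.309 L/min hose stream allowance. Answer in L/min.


Sprinkler demand = 9 * 82.535 = 742.815 L/min
Total = 742.815 + 221.309 = 964.124 L/min

964.124 L/min


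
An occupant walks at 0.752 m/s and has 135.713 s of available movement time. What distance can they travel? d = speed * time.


d = 0.752 * 135.713 = 102.06 m

102.06 m


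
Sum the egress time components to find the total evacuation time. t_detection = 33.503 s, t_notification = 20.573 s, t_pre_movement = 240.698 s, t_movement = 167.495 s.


Total = 33.503 + 20.573 + 240.698 + 167.495 = 462.269 s

462.269 s


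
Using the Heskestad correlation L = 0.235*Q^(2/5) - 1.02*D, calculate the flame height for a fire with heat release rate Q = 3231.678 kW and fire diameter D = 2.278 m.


Q^(2/5) = 25.338
0.235 * Q^(2/5) = 5.9544
1.02 * D = 2.3236
L = 3.6309 m

3.6309 m


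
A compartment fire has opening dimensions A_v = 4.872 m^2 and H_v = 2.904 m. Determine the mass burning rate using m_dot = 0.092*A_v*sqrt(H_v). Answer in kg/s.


sqrt(H_v) = 1.7041
m_dot = 0.092 * 4.872 * 1.7041 = 0.76382 kg/s

0.76382 kg/s


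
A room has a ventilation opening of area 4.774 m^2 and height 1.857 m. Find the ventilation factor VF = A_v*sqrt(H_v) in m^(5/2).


sqrt(H_v) = 1.3627
VF = 4.774 * 1.3627 = 6.5056 m^(5/2)

6.5056 m^(5/2)


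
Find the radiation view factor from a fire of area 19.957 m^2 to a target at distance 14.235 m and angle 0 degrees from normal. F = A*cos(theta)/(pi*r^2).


cos(0 deg) = 1
pi*r^2 = 636.60
F = 19.957 * 1 / 636.60 = 0.031349

0.031349


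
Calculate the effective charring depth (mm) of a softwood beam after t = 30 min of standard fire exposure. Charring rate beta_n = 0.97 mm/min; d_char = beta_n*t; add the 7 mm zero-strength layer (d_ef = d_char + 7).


d_char = 0.97 * 30 = 29.1 mm
d_ef = 29.1 + 1.0*7 = 36.1 mm

36.1 mm


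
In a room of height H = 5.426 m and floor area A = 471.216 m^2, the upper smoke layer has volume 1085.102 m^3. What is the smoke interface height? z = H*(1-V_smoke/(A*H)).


V/(A*H) = 0.42440
1 - 0.42440 = 0.57560
z = 5.426 * 0.57560 = 3.1232 m

3.1232 m


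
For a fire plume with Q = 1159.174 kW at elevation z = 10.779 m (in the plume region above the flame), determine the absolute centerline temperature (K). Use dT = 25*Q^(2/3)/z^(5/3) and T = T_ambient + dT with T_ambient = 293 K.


Q^(2/3) = 110.35
z^(5/3) = 52.597
dT = 25 * 110.35 / 52.597 = 52.450 K
T = 293 + 52.450 = 345.45 K

345.45 K


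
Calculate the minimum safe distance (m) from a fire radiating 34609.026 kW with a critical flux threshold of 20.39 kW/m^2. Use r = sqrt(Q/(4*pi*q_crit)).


4*pi*q_crit = 256.23
Q/(4*pi*q_crit) = 135.07
r = sqrt(135.07) = 11.622 m

11.622 m


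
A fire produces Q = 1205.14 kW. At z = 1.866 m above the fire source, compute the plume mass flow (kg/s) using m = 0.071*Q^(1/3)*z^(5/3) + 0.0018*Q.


Q^(1/3) = 10.642
z^(5/3) = 2.8283
First term = 0.071 * 10.642 * 2.8283 = 2.1369
Second term = 0.0018 * 1205.14 = 2.1693
m = 4.3062 kg/s

4.3062 kg/s


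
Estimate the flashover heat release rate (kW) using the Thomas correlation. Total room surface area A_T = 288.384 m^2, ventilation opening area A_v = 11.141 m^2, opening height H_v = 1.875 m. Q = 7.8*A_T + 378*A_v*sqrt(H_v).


7.8*A_T = 2249.4
sqrt(H_v) = 1.3693
378*A_v*sqrt(H_v) = 5766.6
Q = 2249.4 + 5766.6 = 8016.0 kW

8016.0 kW


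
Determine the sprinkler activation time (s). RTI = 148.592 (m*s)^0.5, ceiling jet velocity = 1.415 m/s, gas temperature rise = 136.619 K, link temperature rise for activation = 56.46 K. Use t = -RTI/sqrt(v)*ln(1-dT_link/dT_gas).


dT_link/dT_gas = 0.41327
ln(1 - 0.41327) = -0.53318
t = -148.592 / sqrt(1.415) * -0.53318 = 66.603 s

66.603 s


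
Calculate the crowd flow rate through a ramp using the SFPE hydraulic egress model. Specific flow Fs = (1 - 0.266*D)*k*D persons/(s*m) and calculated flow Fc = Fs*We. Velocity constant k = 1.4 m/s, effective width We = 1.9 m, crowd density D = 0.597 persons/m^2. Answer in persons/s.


1 - 0.266*D = 1 - 0.266*0.597 = 0.84120
Fs = 0.84120 * 1.4 * 0.597 = 0.70307 persons/(s*m)
Fc = 0.70307 * 1.9 = 1.3358 persons/s

1.3358 persons/s


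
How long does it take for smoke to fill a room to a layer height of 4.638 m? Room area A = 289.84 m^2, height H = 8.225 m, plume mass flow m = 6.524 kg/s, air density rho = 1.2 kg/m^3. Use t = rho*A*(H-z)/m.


H - z = 3.587 m
t = 1.2 * 289.84 * 3.587 / 6.524 = 191.23 s

191.23 s


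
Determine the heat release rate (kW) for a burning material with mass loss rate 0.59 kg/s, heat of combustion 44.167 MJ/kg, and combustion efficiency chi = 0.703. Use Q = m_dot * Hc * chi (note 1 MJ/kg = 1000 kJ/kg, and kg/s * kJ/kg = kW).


Hc = 44.167 MJ/kg = 44.167 * 1000 kJ/kg = 44167 kJ/kg
Q = 0.59 kg/s * 44167 kJ/kg * 0.703 = 18319 kW

18319 kW


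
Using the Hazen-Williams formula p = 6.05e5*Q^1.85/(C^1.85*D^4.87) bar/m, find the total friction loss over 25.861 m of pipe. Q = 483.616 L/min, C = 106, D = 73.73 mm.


Q^1.85 = 92539
C^1.85 = 5582.3
D^4.87 = 1.2457e+09
p/m = 0.0080508 bar/m
p_total = 0.0080508 * 25.861 = 0.20820 bar

0.20820 bar


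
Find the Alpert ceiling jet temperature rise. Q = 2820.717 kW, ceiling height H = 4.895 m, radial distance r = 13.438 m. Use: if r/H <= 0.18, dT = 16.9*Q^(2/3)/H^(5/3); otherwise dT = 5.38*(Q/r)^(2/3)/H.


r/H = 13.438 / 4.895 = 2.7453
r/H > 0.18, so dT = 5.38*(Q/r)^(2/3)/H
Q/r = 209.91
(Q/r)^(2/3) = 35.320
dT = 5.38 * 35.320 / 4.895 = 38.819 K

38.819 K


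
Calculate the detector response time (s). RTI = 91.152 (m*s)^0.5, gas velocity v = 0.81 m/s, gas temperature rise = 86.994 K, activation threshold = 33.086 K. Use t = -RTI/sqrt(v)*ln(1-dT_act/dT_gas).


dT_act/dT_gas = 0.38033
ln(1 - 0.38033) = -0.47856
t = -91.152 / sqrt(0.81) * -0.47856 = 48.469 s

48.469 s


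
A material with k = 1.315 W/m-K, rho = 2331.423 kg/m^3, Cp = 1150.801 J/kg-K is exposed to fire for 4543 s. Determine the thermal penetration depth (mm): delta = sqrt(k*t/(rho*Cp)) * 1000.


alpha = 1.315 / (2331.423 * 1150.801) = 4.9012e-07 m^2/s
alpha * t = 0.0022266
delta = sqrt(0.0022266) * 1000 = 47.187 mm

47.187 mm


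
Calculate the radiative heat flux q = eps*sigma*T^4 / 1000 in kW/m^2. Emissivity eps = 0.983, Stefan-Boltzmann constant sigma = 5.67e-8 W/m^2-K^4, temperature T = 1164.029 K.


T^4 = 1.8359e+12
q = 0.983 * 5.67e-8 * 1.8359e+12 / 1000 = 102.33 kW/m^2

102.33 kW/m^2


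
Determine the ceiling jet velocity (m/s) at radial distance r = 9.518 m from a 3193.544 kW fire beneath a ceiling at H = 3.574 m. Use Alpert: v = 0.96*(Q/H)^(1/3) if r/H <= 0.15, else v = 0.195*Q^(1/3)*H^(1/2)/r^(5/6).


r/H = 9.518 / 3.574 = 2.6631
r/H > 0.15, so v = 0.195*Q^(1/3)*H^(1/2)/r^(5/6)
Q^(1/3) = 14.726
H^(1/2) = 1.8905
r^(5/6) = 6.5381
v = 0.195 * 14.726 * 1.8905 / 6.5381 = 0.83032 m/s

0.83032 m/s


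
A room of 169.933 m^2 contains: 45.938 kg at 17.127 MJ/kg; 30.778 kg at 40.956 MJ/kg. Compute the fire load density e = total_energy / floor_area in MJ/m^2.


Total energy = 45.938*17.127 + 30.778*40.956
= 786.7801 + 1260.544
= 2047.324 MJ
e = 2047.324 / 169.933 = 12.048 MJ/m^2

12.048 MJ/m^2


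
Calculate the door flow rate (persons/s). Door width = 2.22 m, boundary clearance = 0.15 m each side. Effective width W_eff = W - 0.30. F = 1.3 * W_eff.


W_eff = 2.22 - 0.30 = 1.92 m
F = 1.3 * 1.92 = 2.496 persons/s

2.496 persons/s


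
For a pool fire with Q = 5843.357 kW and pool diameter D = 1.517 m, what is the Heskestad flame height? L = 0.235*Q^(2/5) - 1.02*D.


Q^(2/5) = 32.112
0.235 * Q^(2/5) = 7.5463
1.02 * D = 1.5473
L = 5.9989 m

5.9989 m


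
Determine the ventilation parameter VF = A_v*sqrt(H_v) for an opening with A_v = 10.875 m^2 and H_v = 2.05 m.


sqrt(H_v) = 1.4318
VF = 10.875 * 1.4318 = 15.571 m^(5/2)

15.571 m^(5/2)


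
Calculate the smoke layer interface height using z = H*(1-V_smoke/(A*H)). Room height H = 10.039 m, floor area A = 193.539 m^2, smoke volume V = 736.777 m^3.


V/(A*H) = 0.37921
1 - 0.37921 = 0.62079
z = 10.039 * 0.62079 = 6.2321 m

6.2321 m


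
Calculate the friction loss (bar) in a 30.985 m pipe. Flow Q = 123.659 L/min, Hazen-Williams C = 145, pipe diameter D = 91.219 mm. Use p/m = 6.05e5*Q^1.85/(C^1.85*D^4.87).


Q^1.85 = 7423.7
C^1.85 = 9966.2
D^4.87 = 3.5125e+09
p/m = 0.00012830 bar/m
p_total = 0.00012830 * 30.985 = 0.0039754 bar

0.0039754 bar


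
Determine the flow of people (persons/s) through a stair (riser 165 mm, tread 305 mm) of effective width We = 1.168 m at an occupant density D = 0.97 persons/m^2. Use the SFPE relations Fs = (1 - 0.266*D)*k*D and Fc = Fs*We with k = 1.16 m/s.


1 - 0.266*D = 1 - 0.266*0.97 = 0.74198
Fs = 0.74198 * 1.16 * 0.97 = 0.83488 persons/(s*m)
Fc = 0.83488 * 1.168 = 0.97514 persons/s

0.97514 persons/s


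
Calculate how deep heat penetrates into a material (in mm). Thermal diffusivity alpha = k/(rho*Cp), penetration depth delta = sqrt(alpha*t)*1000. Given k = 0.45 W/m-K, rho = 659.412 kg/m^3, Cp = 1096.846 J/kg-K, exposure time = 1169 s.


alpha = 0.45 / (659.412 * 1096.846) = 6.2217e-07 m^2/s
alpha * t = 0.00072732
delta = sqrt(0.00072732) * 1000 = 26.969 mm

26.969 mm


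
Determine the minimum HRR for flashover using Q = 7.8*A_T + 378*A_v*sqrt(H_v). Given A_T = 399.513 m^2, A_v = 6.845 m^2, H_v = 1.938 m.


7.8*A_T = 3116.2
sqrt(H_v) = 1.3921
378*A_v*sqrt(H_v) = 3602.0
Q = 3116.2 + 3602.0 = 6718.2 kW

6718.2 kW


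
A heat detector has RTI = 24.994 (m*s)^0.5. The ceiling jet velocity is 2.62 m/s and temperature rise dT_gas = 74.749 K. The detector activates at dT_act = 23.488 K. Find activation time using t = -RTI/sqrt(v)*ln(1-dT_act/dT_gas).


dT_act/dT_gas = 0.31422
ln(1 - 0.31422) = -0.37721
t = -24.994 / sqrt(2.62) * -0.37721 = 5.8246 s

5.8246 s


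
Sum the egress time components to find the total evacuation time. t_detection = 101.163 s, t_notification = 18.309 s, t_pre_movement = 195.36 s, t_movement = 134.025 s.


Total = 101.163 + 18.309 + 195.36 + 134.025 = 448.857 s

448.857 s


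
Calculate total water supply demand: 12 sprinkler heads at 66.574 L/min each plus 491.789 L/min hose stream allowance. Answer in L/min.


Sprinkler demand = 12 * 66.574 = 798.888 L/min
Total = 798.888 + 491.789 = 1290.677 L/min

1290.677 L/min


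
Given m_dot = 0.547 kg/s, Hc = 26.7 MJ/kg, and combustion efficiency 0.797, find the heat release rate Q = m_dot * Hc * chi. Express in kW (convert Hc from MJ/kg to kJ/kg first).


Hc = 26.7 MJ/kg = 26.7 * 1000 kJ/kg = 26700 kJ/kg
Q = 0.547 kg/s * 26700 kJ/kg * 0.797 = 11640 kW

11640 kW


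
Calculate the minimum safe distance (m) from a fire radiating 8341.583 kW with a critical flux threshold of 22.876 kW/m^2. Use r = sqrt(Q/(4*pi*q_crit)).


4*pi*q_crit = 287.47
Q/(4*pi*q_crit) = 29.017
r = sqrt(29.017) = 5.3868 m

5.3868 m


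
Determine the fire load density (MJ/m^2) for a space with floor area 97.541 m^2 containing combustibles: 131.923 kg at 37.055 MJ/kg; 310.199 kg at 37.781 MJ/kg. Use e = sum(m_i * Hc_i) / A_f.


Total energy = 131.923*37.055 + 310.199*37.781
= 4888.407 + 11719.63
= 16608.04 MJ
e = 16608.04 / 97.541 = 170.27 MJ/m^2

170.27 MJ/m^2


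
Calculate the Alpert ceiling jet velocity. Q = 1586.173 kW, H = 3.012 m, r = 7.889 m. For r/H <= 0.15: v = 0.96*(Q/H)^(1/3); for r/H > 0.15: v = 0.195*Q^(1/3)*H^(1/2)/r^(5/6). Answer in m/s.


r/H = 7.889 / 3.012 = 2.6192
r/H > 0.15, so v = 0.195*Q^(1/3)*H^(1/2)/r^(5/6)
Q^(1/3) = 11.662
H^(1/2) = 1.7355
r^(5/6) = 5.5914
v = 0.195 * 11.662 * 1.7355 / 5.5914 = 0.70587 m/s

0.70587 m/s


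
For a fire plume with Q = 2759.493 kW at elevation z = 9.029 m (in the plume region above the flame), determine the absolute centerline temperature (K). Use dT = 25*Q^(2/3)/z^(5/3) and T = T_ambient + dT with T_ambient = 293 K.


Q^(2/3) = 196.74
z^(5/3) = 39.150
dT = 25 * 196.74 / 39.150 = 125.63 K
T = 293 + 125.63 = 418.63 K

418.63 K


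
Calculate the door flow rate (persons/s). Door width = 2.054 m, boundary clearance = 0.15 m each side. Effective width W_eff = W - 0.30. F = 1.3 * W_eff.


W_eff = 2.054 - 0.30 = 1.754 m
F = 1.3 * 1.754 = 2.2802 persons/s

2.2802 persons/s


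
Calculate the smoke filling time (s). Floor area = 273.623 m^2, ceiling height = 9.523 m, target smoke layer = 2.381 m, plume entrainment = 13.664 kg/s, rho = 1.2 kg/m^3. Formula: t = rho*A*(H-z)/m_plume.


H - z = 7.142 m
t = 1.2 * 273.623 * 7.142 / 13.664 = 171.62 s

171.62 s


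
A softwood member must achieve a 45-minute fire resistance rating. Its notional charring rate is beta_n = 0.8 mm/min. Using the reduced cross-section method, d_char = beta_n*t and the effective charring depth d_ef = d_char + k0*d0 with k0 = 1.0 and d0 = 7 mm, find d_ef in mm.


d_char = 0.8 * 45 = 36 mm
d_ef = 36 + 1.0*7 = 43 mm

43 mm


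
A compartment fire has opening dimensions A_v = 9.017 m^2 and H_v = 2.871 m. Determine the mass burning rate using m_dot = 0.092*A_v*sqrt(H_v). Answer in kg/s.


sqrt(H_v) = 1.6944
m_dot = 0.092 * 9.017 * 1.6944 = 1.4056 kg/s

1.4056 kg/s


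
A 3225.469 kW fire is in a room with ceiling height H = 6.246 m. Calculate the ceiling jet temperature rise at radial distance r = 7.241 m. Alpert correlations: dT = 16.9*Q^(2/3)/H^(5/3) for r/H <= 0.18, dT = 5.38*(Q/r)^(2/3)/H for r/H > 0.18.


r/H = 7.241 / 6.246 = 1.1593
r/H > 0.18, so dT = 5.38*(Q/r)^(2/3)/H
Q/r = 445.45
(Q/r)^(2/3) = 58.326
dT = 5.38 * 58.326 / 6.246 = 50.239 K

50.239 K


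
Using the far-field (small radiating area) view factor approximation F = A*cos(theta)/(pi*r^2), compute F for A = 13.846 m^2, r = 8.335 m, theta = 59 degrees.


cos(59 deg) = 0.51504
pi*r^2 = 218.25
F = 13.846 * 0.51504 / 218.25 = 0.032674

0.032674


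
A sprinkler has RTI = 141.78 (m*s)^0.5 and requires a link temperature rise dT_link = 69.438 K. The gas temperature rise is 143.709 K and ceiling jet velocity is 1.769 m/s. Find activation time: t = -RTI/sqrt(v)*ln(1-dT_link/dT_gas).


dT_link/dT_gas = 0.48318
ln(1 - 0.48318) = -0.66007
t = -141.78 / sqrt(1.769) * -0.66007 = 70.362 s

70.362 s


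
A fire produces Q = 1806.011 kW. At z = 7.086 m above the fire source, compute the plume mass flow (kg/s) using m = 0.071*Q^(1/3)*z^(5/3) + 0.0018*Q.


Q^(1/3) = 12.178
z^(5/3) = 26.142
First term = 0.071 * 12.178 * 26.142 = 22.603
Second term = 0.0018 * 1806.011 = 3.2508
m = 25.854 kg/s

25.854 kg/s


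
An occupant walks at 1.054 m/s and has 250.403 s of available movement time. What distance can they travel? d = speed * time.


d = 1.054 * 250.403 = 263.92 m

263.92 m


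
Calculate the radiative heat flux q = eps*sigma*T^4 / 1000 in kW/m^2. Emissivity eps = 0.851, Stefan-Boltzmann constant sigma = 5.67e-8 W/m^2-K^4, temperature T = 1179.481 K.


T^4 = 1.9354e+12
q = 0.851 * 5.67e-8 * 1.9354e+12 / 1000 = 93.385 kW/m^2

93.385 kW/m^2


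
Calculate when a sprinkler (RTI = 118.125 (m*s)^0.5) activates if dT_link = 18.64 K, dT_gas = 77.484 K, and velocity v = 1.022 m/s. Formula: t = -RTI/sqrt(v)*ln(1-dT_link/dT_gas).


dT_link/dT_gas = 0.24057
ln(1 - 0.24057) = -0.27518
t = -118.125 / sqrt(1.022) * -0.27518 = 32.154 s

32.154 s


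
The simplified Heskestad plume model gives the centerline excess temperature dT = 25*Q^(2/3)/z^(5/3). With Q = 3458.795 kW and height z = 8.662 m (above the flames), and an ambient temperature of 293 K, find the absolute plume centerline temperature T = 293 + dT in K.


Q^(2/3) = 228.71
z^(5/3) = 36.534
dT = 25 * 228.71 / 36.534 = 156.50 K
T = 293 + 156.50 = 449.50 K

449.50 K


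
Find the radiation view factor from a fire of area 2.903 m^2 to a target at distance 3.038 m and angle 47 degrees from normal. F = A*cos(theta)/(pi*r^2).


cos(47 deg) = 0.68200
pi*r^2 = 28.995
F = 2.903 * 0.68200 / 28.995 = 0.068282

0.068282


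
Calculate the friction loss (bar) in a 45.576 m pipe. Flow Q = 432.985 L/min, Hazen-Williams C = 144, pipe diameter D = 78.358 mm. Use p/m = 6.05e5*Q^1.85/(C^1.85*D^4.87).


Q^1.85 = 75418
C^1.85 = 9839.4
D^4.87 = 1.6757e+09
p/m = 0.0027674 bar/m
p_total = 0.0027674 * 45.576 = 0.12613 bar

0.12613 bar


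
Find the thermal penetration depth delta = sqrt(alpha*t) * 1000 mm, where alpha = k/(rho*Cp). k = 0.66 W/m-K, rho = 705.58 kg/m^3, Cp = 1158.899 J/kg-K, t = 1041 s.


alpha = 0.66 / (705.58 * 1158.899) = 8.0715e-07 m^2/s
alpha * t = 0.00084024
delta = sqrt(0.00084024) * 1000 = 28.987 mm

28.987 mm


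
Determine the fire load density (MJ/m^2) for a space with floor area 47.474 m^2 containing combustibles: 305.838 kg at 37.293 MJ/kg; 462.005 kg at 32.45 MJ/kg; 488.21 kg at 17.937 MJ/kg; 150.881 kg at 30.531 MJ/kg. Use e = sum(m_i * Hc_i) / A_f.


Total energy = 305.838*37.293 + 462.005*32.45 + 488.21*17.937 + 150.881*30.531
= 11405.62 + 14992.06 + 8757.023 + 4606.548
= 39761.25 MJ
e = 39761.25 / 47.474 = 837.54 MJ/m^2

837.54 MJ/m^2


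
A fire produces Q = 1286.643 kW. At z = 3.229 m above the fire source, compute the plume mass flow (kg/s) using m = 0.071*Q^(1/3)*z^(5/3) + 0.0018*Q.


Q^(1/3) = 10.876
z^(5/3) = 7.0542
First term = 0.071 * 10.876 * 7.0542 = 5.4474
Second term = 0.0018 * 1286.643 = 2.3160
m = 7.7634 kg/s

7.7634 kg/s


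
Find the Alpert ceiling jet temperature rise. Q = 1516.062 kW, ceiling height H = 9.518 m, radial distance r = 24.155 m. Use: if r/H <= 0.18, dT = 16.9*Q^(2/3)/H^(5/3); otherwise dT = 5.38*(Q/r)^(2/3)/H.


r/H = 24.155 / 9.518 = 2.5378
r/H > 0.18, so dT = 5.38*(Q/r)^(2/3)/H
Q/r = 62.764
(Q/r)^(2/3) = 15.793
dT = 5.38 * 15.793 / 9.518 = 8.9271 K

8.9271 K


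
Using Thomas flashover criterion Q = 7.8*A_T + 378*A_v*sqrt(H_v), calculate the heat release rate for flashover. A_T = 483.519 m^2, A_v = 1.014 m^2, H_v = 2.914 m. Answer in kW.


7.8*A_T = 3771.4
sqrt(H_v) = 1.7070
378*A_v*sqrt(H_v) = 654.30
Q = 3771.4 + 654.30 = 4425.7 kW

4425.7 kW


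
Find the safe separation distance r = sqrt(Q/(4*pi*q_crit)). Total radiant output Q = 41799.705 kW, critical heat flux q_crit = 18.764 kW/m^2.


4*pi*q_crit = 235.80
Q/(4*pi*q_crit) = 177.27
r = sqrt(177.27) = 13.314 m

13.314 m


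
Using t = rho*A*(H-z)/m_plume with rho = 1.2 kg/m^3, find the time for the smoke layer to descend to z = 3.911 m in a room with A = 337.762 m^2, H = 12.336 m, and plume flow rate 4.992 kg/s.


H - z = 8.425 m
t = 1.2 * 337.762 * 8.425 / 4.992 = 684.05 s

684.05 s


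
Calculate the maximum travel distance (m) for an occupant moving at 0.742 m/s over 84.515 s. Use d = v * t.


d = 0.742 * 84.515 = 62.710 m

62.710 m


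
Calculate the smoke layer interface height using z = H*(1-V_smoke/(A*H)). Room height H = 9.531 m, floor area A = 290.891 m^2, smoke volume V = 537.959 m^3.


V/(A*H) = 0.19404
1 - 0.19404 = 0.80596
z = 9.531 * 0.80596 = 7.6817 m

7.6817 m


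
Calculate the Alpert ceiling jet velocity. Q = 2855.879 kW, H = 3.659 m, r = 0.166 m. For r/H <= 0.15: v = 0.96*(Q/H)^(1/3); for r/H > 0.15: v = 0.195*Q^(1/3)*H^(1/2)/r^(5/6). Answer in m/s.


r/H = 0.166 / 3.659 = 0.045368
r/H <= 0.15, so v = 0.96*(Q/H)^(1/3)
Q/H = 780.51
(Q/H)^(1/3) = 9.2072
v = 0.96 * 9.2072 = 8.8389 m/s

8.8389 m/s


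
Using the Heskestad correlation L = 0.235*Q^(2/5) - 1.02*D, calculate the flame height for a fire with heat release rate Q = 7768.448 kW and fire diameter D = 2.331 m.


Q^(2/5) = 35.986
0.235 * Q^(2/5) = 8.4567
1.02 * D = 2.3776
L = 6.0791 m

6.0791 m


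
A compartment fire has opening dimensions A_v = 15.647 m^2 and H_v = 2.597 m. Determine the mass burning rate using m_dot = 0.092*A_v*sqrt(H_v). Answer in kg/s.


sqrt(H_v) = 1.6115
m_dot = 0.092 * 15.647 * 1.6115 = 2.3198 kg/s

2.3198 kg/s


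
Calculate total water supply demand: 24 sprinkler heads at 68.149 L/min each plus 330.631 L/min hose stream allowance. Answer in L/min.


Sprinkler demand = 24 * 68.149 = 1635.576 L/min
Total = 1635.576 + 330.631 = 1966.207 L/min

1966.207 L/min


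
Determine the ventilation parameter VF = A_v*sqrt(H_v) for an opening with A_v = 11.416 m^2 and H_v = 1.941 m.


sqrt(H_v) = 1.3932
VF = 11.416 * 1.3932 = 15.905 m^(5/2)

15.905 m^(5/2)


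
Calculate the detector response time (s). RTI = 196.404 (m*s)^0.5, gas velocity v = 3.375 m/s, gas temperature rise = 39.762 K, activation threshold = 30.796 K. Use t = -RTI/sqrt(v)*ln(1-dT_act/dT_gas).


dT_act/dT_gas = 0.77451
ln(1 - 0.77451) = -1.4895
t = -196.404 / sqrt(3.375) * -1.4895 = 159.24 s

159.24 s


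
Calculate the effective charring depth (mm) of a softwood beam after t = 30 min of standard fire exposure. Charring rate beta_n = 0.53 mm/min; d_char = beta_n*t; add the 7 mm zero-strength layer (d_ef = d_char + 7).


d_char = 0.53 * 30 = 15.9 mm
d_ef = 15.9 + 1.0*7 = 22.9 mm

22.9 mm


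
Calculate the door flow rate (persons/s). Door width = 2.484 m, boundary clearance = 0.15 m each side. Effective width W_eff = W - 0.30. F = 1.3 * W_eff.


W_eff = 2.484 - 0.30 = 2.184 m
F = 1.3 * 2.184 = 2.8392 persons/s

2.8392 persons/s


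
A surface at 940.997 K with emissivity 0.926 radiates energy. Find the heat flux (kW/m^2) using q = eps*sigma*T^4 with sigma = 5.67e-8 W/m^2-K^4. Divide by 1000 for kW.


T^4 = 7.8407e+11
q = 0.926 * 5.67e-8 * 7.8407e+11 / 1000 = 41.167 kW/m^2

41.167 kW/m^2


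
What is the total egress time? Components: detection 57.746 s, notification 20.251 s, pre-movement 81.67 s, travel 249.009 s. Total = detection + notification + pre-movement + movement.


Total = 57.746 + 20.251 + 81.67 + 249.009 = 408.676 s

408.676 s


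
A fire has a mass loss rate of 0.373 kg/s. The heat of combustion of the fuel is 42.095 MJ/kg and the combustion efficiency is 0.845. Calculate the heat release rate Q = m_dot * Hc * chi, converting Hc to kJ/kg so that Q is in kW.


Hc = 42.095 MJ/kg = 42.095 * 1000 kJ/kg = 42095 kJ/kg
Q = 0.373 kg/s * 42095 kJ/kg * 0.845 = 13268 kW

13268 kW


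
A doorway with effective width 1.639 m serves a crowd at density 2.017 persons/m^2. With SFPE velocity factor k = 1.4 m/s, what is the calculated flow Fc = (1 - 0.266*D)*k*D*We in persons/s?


1 - 0.266*D = 1 - 0.266*2.017 = 0.46348
Fs = 0.46348 * 1.4 * 2.017 = 1.3088 persons/(s*m)
Fc = 1.3088 * 1.639 = 2.1451 persons/s

2.1451 persons/s


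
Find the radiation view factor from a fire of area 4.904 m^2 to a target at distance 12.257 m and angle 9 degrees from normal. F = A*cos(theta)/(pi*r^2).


cos(9 deg) = 0.98769
pi*r^2 = 471.97
F = 4.904 * 0.98769 / 471.97 = 0.010262

0.010262


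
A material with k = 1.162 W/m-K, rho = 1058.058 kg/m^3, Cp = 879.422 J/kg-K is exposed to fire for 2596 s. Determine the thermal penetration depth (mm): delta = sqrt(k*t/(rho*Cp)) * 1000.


alpha = 1.162 / (1058.058 * 879.422) = 1.2488e-06 m^2/s
alpha * t = 0.0032419
delta = sqrt(0.0032419) * 1000 = 56.938 mm

56.938 mm


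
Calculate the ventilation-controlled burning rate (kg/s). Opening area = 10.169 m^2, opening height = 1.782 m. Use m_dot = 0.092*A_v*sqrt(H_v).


sqrt(H_v) = 1.3349
m_dot = 0.092 * 10.169 * 1.3349 = 1.2489 kg/s

1.2489 kg/s


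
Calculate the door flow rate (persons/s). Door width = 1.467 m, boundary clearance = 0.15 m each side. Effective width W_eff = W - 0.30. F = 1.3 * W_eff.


W_eff = 1.467 - 0.30 = 1.167 m
F = 1.3 * 1.167 = 1.5171 persons/s

1.5171 persons/s


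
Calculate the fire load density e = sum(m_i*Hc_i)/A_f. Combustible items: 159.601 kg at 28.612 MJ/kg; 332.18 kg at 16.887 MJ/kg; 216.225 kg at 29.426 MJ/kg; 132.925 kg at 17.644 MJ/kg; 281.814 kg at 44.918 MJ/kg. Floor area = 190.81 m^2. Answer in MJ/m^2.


Total energy = 159.601*28.612 + 332.18*16.887 + 216.225*29.426 + 132.925*17.644 + 281.814*44.918
= 4566.504 + 5609.524 + 6362.637 + 2345.329 + 12658.52
= 31542.51 MJ
e = 31542.51 / 190.81 = 165.31 MJ/m^2

165.31 MJ/m^2


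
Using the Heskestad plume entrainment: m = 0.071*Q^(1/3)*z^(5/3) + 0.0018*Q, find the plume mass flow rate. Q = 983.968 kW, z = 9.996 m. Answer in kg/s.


Q^(1/3) = 9.9463
z^(5/3) = 46.385
First term = 0.071 * 9.9463 * 46.385 = 32.756
Second term = 0.0018 * 983.968 = 1.7711
m = 34.528 kg/s

34.528 kg/s


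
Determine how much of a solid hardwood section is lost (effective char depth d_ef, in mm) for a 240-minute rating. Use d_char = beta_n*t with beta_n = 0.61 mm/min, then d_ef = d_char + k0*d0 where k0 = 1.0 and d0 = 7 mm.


d_char = 0.61 * 240 = 146.4 mm
d_ef = 146.4 + 1.0*7 = 153.4 mm

153.4 mm


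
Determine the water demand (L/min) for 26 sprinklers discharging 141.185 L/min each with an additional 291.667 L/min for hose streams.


Sprinkler demand = 26 * 141.185 = 3670.81 L/min
Total = 3670.81 + 291.667 = 3962.477 L/min

3962.477 L/min


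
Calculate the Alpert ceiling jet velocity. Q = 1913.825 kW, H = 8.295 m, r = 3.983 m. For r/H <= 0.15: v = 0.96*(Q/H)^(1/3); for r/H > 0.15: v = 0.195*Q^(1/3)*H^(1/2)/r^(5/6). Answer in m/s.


r/H = 3.983 / 8.295 = 0.48017
r/H > 0.15, so v = 0.195*Q^(1/3)*H^(1/2)/r^(5/6)
Q^(1/3) = 12.416
H^(1/2) = 2.8801
r^(5/6) = 3.1636
v = 0.195 * 12.416 * 2.8801 / 3.1636 = 2.2041 m/s

2.2041 m/s


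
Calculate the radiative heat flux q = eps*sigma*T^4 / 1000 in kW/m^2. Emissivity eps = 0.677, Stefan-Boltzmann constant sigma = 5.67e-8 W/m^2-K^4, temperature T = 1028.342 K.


T^4 = 1.1183e+12
q = 0.677 * 5.67e-8 * 1.1183e+12 / 1000 = 42.926 kW/m^2

42.926 kW/m^2


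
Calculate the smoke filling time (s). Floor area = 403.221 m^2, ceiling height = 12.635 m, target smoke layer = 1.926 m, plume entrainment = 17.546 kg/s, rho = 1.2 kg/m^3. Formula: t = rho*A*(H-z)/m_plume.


H - z = 10.709 m
t = 1.2 * 403.221 * 10.709 / 17.546 = 295.32 s

295.32 s


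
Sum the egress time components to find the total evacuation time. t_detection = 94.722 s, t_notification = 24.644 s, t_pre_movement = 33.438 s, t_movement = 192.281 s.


Total = 94.722 + 24.644 + 33.438 + 192.281 = 345.085 s

345.085 s


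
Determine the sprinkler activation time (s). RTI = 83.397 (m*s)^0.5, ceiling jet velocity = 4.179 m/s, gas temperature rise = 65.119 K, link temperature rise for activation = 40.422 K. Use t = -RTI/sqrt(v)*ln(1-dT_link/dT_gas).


dT_link/dT_gas = 0.62074
ln(1 - 0.62074) = -0.96953
t = -83.397 / sqrt(4.179) * -0.96953 = 39.553 s

39.553 s


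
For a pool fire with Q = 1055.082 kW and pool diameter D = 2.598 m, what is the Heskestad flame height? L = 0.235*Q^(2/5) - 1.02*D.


Q^(2/5) = 16.193
0.235 * Q^(2/5) = 3.8052
1.02 * D = 2.6500
L = 1.1553 m

1.1553 m


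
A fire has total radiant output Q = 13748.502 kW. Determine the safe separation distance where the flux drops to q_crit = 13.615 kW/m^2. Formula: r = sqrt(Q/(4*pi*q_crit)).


4*pi*q_crit = 171.09
Q/(4*pi*q_crit) = 80.358
r = sqrt(80.358) = 8.9642 m

8.9642 m


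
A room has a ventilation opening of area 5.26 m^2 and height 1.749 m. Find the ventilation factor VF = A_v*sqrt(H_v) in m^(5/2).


sqrt(H_v) = 1.3225
VF = 5.26 * 1.3225 = 6.9563 m^(5/2)

6.9563 m^(5/2)


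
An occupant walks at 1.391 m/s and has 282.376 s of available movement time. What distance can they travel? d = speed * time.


d = 1.391 * 282.376 = 392.79 m

392.79 m


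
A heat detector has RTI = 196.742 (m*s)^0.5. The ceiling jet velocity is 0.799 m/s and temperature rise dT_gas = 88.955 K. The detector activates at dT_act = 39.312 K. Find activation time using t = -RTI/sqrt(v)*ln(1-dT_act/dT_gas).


dT_act/dT_gas = 0.44193
ln(1 - 0.44193) = -0.58327
t = -196.742 / sqrt(0.799) * -0.58327 = 128.38 s

128.38 s


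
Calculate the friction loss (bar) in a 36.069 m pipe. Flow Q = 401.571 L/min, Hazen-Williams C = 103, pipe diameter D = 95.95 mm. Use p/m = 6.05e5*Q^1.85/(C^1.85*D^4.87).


Q^1.85 = 65609
C^1.85 = 5293.6
D^4.87 = 4.4932e+09
p/m = 0.0016688 bar/m
p_total = 0.0016688 * 36.069 = 0.060192 bar

0.060192 bar


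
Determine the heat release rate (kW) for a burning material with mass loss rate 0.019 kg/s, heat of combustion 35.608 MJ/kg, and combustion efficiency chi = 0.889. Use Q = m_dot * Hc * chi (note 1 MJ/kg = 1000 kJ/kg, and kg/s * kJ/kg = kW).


Hc = 35.608 MJ/kg = 35.608 * 1000 kJ/kg = 35608 kJ/kg
Q = 0.019 kg/s * 35608 kJ/kg * 0.889 = 601.45 kW

601.45 kW


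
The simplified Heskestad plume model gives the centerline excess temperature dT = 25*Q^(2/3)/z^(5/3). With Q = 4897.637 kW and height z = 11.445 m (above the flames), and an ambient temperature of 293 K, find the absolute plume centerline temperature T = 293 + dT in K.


Q^(2/3) = 288.40
z^(5/3) = 58.125
dT = 25 * 288.40 / 58.125 = 124.04 K
T = 293 + 124.04 = 417.04 K

417.04 K


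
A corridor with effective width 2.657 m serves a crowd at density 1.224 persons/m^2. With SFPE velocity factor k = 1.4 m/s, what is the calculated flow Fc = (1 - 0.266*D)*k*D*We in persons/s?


1 - 0.266*D = 1 - 0.266*1.224 = 0.67442
Fs = 0.67442 * 1.4 * 1.224 = 1.1557 persons/(s*m)
Fc = 1.1557 * 2.657 = 3.0706 persons/s

3.0706 persons/s


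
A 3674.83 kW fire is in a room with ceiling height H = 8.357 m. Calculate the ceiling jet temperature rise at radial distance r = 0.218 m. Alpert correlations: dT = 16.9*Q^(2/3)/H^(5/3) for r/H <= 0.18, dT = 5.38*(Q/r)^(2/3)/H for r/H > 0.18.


r/H = 0.218 / 8.357 = 0.026086
r/H <= 0.18, so dT = 16.9*Q^(2/3)/H^(5/3)
Q^(2/3) = 238.14
H^(5/3) = 34.415
dT = 16.9 * 238.14 / 34.415 = 116.94 K

116.94 K


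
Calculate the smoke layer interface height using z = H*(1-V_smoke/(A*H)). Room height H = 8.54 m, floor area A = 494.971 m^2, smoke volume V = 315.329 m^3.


V/(A*H) = 0.074598
1 - 0.074598 = 0.92540
z = 8.54 * 0.92540 = 7.9029 m

7.9029 m
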